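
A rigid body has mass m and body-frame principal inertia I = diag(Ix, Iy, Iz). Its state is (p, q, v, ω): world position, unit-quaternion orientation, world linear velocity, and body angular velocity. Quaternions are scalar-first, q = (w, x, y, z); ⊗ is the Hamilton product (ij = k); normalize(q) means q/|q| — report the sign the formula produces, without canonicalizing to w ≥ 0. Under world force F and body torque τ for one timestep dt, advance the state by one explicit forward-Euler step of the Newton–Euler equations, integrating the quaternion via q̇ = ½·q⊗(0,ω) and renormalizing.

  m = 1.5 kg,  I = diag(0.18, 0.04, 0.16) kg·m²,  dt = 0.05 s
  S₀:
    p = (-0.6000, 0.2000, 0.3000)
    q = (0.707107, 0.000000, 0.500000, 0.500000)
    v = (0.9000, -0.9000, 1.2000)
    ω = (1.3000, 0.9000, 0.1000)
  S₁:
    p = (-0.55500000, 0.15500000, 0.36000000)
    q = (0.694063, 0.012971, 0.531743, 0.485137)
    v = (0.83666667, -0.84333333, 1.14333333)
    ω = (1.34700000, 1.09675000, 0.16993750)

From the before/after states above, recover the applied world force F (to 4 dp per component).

F = (-1.9000, 1.7000, -1.7000)

velocity change Δv = (-0.06333333, 0.05666667, -0.05666667)
m·(v₁−v₀)/dt = (-1.9000, 1.7000, -1.7000)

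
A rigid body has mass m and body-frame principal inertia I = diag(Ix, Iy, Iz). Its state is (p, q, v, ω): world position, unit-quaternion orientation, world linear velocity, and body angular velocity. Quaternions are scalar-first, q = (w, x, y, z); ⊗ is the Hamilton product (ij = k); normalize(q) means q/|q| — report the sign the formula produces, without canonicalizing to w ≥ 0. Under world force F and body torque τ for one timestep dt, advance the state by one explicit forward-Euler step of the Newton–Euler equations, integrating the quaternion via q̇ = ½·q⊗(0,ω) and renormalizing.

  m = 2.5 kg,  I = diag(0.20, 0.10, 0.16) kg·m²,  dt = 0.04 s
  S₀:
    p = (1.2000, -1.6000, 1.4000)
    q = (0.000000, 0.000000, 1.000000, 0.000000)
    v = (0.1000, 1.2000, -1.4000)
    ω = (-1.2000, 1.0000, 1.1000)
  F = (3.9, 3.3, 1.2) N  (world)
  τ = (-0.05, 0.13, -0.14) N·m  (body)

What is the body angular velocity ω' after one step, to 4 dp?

precession coupling ω×(Iω) = (0.0660, -0.0528, 0.1200)
angular accel α = (-0.5800, 1.8280, -1.6250)
ω' = ω + α·dt = (-1.2232, 1.0731, 1.0350)

ω' = (-1.2232, 1.0731, 1.0350)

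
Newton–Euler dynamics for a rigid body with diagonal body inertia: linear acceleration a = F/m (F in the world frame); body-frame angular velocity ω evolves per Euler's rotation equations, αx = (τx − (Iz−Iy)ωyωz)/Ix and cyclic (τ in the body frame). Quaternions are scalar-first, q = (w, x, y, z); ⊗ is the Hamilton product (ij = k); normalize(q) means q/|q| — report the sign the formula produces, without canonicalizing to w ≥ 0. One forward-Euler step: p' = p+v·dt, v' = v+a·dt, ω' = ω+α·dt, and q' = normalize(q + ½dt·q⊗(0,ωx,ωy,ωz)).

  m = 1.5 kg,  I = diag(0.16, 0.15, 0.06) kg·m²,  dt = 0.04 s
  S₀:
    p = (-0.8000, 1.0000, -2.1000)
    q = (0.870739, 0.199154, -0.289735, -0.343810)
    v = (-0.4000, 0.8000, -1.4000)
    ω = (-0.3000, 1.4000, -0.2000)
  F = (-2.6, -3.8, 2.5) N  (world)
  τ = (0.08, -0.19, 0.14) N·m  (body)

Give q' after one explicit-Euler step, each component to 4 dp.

q' = (0.8783, 0.2046, -0.2624, -0.3433)

q⊗(0,ω) = (0.3966132, 0.2780593, 1.3620084, 0.0177473)
q' = normalize(q + ½dt·q⊗(0,ω)) = (0.8783, 0.2046, -0.2624, -0.3433)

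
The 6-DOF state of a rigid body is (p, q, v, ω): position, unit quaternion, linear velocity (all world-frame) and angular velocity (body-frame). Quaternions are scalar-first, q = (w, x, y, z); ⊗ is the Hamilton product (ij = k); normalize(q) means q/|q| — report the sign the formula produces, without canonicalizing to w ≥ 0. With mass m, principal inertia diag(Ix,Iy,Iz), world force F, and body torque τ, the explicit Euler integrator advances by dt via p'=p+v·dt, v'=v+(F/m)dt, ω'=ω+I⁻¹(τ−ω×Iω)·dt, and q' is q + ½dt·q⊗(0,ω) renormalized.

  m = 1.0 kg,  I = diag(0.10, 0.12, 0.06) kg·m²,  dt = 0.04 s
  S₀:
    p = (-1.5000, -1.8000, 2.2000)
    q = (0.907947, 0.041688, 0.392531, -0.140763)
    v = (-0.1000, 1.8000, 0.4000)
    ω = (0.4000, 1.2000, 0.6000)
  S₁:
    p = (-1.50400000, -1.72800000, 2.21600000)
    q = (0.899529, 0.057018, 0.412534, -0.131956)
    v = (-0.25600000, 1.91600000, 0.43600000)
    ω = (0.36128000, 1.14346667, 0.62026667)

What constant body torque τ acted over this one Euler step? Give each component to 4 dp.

τ = (-0.1400, -0.1600, 0.0400)

rate change Δω = (-0.03872000, -0.05653333, 0.02026667)
I·α + gyro = (-0.1400, -0.1600, 0.0400)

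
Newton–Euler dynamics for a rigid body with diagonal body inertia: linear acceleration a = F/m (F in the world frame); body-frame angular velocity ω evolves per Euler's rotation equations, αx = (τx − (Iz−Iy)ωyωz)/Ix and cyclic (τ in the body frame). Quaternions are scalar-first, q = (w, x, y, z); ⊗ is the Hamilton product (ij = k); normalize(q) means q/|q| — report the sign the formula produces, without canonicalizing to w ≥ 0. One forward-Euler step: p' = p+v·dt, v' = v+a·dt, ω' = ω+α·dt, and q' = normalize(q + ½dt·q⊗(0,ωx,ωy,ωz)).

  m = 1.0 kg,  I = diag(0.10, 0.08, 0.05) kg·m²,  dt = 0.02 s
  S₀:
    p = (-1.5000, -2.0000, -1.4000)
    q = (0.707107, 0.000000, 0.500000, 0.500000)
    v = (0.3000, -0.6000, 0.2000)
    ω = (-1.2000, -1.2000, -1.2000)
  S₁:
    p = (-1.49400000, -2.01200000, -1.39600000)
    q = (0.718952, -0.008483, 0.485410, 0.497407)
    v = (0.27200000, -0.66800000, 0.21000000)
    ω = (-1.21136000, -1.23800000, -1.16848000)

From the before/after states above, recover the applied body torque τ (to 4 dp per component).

ω₁ − ω₀ = (-0.01136000, -0.03800000, 0.03152000)
τ = I·(Δω/dt) + ω₀×(Iω₀) = (-0.1000, -0.0800, 0.0500)

τ = (-0.1000, -0.0800, 0.0500)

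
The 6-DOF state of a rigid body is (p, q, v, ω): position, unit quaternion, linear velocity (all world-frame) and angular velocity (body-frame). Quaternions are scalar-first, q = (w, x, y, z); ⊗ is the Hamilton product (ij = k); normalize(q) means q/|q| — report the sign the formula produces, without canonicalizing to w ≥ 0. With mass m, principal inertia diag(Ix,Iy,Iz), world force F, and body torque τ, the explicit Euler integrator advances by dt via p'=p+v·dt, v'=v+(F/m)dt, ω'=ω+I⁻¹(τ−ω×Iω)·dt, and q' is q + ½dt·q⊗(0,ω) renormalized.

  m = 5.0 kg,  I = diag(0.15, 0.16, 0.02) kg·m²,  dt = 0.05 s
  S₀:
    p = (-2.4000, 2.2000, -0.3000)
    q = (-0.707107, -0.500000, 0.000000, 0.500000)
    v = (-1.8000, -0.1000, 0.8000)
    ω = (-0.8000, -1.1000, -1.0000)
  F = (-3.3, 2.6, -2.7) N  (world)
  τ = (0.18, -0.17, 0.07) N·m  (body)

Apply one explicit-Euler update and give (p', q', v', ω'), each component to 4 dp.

p' = (-2.4900, 2.1950, -0.2600)
q' = (-0.7040, -0.4717, -0.0031, 0.5310)
v' = (-1.8330, -0.0740, 0.7730)
ω' = (-0.6887, -1.1856, -0.8470)

a = (-0.6600, 0.5200, -0.5400)
p + v·dt = (-2.4900, 2.1950, -0.2600)
new velocity v' = (-1.8330, -0.0740, 0.7730)
ω×(Iω) gyroscopic = (-0.1540, 0.1040, 0.0088)
α = I⁻¹(τ − ω×Iω) = (2.2267, -1.7125, 3.0600)
new body rate ω' = (-0.6887, -1.1856, -0.8470)
Hamilton product q⊗(0,ω) = (0.1000000, 1.1156856, -0.1221823, 1.2571070)
q' = normalize(q + ½dt·q⊗(0,ω)) = (-0.7040, -0.4717, -0.0031, 0.5310)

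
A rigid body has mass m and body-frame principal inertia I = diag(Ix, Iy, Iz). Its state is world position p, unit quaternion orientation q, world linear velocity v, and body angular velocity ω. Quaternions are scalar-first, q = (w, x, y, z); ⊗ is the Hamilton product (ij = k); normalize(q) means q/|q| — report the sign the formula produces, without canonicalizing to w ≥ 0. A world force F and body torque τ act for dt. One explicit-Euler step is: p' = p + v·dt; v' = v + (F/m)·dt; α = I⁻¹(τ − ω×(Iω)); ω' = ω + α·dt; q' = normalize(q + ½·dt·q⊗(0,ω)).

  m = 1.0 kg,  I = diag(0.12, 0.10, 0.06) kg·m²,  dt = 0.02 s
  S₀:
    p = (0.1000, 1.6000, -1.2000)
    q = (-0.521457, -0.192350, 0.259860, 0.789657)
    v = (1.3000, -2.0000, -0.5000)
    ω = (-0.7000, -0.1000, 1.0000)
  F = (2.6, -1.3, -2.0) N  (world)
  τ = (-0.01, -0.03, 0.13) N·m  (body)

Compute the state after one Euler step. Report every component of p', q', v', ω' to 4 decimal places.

linear accel F/m = (2.6000, -1.3000, -2.0000)
p' = p + v·dt = (0.1260, 1.5600, -1.2100)
new velocity v' = (1.3520, -2.0260, -0.5400)
ω×(Iω) gyroscopic = (0.0040, -0.0420, -0.0014)
(τ − ω×Iω)/I = (-0.1167, 0.1200, 2.1900)
new body rate ω' = (-0.7023, -0.0976, 1.0438)
Hamilton product q⊗(0,ω) = (-0.8983160, 0.7038456, -0.3082642, -0.3203200)
q' = normalize(q + ½dt·q⊗(0,ω)) = (-0.5304, -0.1853, 0.2568, 0.7864)

p' = (0.1260, 1.5600, -1.2100)
q' = (-0.5304, -0.1853, 0.2568, 0.7864)
v' = (1.3520, -2.0260, -0.5400)
ω' = (-0.7023, -0.0976, 1.0438)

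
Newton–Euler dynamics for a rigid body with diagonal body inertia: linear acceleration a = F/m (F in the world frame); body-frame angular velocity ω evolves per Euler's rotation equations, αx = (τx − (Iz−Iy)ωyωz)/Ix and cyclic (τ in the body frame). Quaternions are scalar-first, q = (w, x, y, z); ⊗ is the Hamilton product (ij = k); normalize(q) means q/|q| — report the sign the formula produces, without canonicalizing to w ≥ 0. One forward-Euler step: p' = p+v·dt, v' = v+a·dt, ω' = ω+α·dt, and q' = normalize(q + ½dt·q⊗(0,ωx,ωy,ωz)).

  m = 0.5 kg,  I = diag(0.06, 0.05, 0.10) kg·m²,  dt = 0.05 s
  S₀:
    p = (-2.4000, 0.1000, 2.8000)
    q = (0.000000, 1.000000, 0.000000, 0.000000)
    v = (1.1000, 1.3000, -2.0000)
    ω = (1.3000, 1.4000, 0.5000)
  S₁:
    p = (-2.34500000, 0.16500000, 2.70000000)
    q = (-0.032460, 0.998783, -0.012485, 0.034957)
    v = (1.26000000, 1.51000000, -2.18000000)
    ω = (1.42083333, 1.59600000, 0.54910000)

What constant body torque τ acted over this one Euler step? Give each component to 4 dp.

τ = (0.1800, 0.1700, 0.0800)

ω₁ − ω₀ = (0.12083333, 0.19600000, 0.04910000)
gyro term ω₀×Iω₀ = (0.0350, -0.0260, -0.0182)
I·α + gyro = (0.1800, 0.1700, 0.0800)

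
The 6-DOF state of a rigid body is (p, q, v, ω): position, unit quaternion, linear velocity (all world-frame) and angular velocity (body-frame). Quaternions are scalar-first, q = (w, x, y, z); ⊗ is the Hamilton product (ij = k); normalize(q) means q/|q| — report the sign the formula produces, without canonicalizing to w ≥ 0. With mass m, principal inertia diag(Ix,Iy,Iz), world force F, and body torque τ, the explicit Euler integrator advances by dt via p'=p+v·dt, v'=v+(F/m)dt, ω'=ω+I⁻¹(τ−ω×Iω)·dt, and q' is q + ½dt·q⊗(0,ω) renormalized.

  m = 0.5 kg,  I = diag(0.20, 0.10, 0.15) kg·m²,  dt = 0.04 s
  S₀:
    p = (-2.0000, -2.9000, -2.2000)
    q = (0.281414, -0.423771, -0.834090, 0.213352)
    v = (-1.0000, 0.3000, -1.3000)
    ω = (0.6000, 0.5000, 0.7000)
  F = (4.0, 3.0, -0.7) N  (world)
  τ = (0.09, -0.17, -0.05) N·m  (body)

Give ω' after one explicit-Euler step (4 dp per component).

ω' = (0.6145, 0.4236, 0.6947)

ω×(Iω) gyroscopic = (0.0175, 0.0210, -0.0300)
angular accel α = (0.3625, -1.9100, -0.1333)
ω' = ω + α·dt = (0.6145, 0.4236, 0.6947)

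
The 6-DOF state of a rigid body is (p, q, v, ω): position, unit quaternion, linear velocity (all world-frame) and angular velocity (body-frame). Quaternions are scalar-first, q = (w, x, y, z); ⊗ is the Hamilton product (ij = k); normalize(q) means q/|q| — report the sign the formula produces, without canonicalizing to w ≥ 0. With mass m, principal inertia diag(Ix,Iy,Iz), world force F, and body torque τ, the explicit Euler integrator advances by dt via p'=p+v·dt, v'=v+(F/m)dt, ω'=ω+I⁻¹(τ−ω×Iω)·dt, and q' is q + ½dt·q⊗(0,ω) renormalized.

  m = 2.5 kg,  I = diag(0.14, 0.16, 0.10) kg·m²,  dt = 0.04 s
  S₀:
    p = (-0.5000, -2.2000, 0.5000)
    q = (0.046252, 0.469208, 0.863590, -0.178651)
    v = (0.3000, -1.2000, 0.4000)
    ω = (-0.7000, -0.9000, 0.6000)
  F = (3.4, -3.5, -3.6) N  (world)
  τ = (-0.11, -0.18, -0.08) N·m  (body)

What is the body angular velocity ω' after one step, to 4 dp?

gyro term ω×Iω = (0.0324, -0.0168, 0.0126)
(τ − ω×Iω)/I = (-1.0171, -1.0200, -0.9260)
ω' = ω + α·dt = (-0.7407, -0.9408, 0.5630)

ω' = (-0.7407, -0.9408, 0.5630)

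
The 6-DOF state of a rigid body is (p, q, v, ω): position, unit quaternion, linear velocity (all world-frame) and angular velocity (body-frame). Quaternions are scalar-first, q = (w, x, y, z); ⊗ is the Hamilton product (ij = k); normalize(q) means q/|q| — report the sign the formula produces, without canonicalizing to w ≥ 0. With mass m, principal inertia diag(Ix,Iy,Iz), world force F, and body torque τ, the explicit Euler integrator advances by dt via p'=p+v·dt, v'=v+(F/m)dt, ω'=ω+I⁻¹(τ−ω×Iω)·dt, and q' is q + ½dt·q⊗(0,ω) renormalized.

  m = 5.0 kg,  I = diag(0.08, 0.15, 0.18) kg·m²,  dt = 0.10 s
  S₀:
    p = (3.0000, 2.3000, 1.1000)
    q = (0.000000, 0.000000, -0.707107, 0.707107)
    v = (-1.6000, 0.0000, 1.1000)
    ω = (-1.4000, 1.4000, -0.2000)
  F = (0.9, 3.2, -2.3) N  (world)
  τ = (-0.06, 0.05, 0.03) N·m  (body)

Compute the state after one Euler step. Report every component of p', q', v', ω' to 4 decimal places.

angular accel α = (-0.6450, 0.5200, 0.9289)
ω + α·dt = (-1.4645, 1.4520, -0.1071)
Hamilton product q⊗(0,ω) = (1.1313712, -0.8485284, -0.9899498, -0.9899498)
q + ½dt·q⊗(0,ω), renormalized = (0.0563, -0.0422, -0.7529, 0.6544)
a = F/m = (0.1800, 0.6400, -0.4600)
new position p' = (2.8400, 2.3000, 1.2100)
new velocity v' = (-1.5820, 0.0640, 1.0540)

p' = (2.8400, 2.3000, 1.2100)
q' = (0.0563, -0.0422, -0.7529, 0.6544)
v' = (-1.5820, 0.0640, 1.0540)
ω' = (-1.4645, 1.4520, -0.1071)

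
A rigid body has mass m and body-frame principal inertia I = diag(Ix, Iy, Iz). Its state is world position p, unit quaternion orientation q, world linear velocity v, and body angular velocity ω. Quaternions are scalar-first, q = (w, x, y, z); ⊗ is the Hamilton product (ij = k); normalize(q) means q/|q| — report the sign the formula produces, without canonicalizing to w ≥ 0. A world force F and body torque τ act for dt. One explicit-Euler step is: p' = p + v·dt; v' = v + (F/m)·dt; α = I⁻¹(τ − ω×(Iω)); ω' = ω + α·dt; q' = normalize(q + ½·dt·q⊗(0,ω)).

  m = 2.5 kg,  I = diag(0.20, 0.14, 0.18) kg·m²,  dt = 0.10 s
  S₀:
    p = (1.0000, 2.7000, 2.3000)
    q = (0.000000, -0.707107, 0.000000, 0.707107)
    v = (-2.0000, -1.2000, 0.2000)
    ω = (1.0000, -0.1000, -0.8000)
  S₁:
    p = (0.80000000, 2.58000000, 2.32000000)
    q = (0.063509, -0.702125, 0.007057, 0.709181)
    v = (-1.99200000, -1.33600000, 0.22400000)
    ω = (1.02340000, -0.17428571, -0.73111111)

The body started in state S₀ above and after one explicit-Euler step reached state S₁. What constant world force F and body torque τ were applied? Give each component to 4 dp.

v₁ − v₀ = (0.00800000, -0.13600000, 0.02400000)
m·(v₁−v₀)/dt = (0.2000, -3.4000, 0.6000)
rate change Δω = (0.02340000, -0.07428571, 0.06888889)
gyro term ω₀×Iω₀ = (0.0032, -0.0160, 0.0060)
τ = I·(Δω/dt) + ω₀×(Iω₀) = (0.0500, -0.1200, 0.1300)

F = (0.2000, -3.4000, 0.6000)
τ = (0.0500, -0.1200, 0.1300)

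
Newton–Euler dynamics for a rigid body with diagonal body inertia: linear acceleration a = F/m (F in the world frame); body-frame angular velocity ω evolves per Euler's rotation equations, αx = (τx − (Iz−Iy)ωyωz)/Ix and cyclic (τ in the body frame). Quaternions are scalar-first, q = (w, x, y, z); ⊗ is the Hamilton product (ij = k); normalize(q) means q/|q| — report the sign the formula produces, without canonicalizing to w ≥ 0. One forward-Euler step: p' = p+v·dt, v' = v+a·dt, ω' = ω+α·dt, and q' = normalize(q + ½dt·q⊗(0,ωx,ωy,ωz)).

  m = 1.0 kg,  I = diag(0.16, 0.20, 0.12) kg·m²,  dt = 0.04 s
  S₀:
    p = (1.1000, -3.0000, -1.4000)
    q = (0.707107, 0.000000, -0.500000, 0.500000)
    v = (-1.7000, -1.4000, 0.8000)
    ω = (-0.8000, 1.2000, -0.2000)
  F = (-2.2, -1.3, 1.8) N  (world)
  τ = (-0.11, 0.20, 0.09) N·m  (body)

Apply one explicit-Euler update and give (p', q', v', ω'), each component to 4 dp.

p' = (1.0320, -3.0560, -1.3680)
q' = (0.7208, -0.0213, -0.4908, 0.4890)
v' = (-1.7880, -1.4520, 0.8720)
ω' = (-0.8323, 1.2387, -0.1572)

α = I⁻¹(τ − ω×Iω) = (-0.8075, 0.9680, 1.0700)
new body rate ω' = (-0.8323, 1.2387, -0.1572)
q⊗(0,ω) = (0.7000000, -1.0656856, 0.4485284, -0.5414214)
q + ½dt·q⊗(0,ω), renormalized = (0.7208, -0.0213, -0.4908, 0.4890)
a = (-2.2000, -1.3000, 1.8000)
new position p' = (1.0320, -3.0560, -1.3680)
new velocity v' = (-1.7880, -1.4520, 0.8720)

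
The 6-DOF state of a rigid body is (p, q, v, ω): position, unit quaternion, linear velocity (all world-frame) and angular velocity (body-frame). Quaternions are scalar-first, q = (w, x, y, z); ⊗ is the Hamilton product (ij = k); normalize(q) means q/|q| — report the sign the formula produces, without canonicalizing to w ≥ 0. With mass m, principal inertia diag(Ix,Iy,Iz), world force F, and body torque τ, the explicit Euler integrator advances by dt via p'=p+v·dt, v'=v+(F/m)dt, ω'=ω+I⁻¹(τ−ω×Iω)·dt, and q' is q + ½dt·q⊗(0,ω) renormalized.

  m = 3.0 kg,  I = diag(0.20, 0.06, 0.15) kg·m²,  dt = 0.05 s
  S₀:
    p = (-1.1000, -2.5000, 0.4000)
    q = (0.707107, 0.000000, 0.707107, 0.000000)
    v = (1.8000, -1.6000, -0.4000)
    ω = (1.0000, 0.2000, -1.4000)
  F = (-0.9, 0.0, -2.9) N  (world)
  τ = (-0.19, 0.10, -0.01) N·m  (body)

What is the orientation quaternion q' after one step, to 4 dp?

Hamilton product q⊗(0,ω) = (-0.1414214, -0.2828428, 0.1414214, -1.6970568)
q' = normalize(q + ½dt·q⊗(0,ω)) = (0.7029, -0.0071, 0.7100, -0.0424)

q' = (0.7029, -0.0071, 0.7100, -0.0424)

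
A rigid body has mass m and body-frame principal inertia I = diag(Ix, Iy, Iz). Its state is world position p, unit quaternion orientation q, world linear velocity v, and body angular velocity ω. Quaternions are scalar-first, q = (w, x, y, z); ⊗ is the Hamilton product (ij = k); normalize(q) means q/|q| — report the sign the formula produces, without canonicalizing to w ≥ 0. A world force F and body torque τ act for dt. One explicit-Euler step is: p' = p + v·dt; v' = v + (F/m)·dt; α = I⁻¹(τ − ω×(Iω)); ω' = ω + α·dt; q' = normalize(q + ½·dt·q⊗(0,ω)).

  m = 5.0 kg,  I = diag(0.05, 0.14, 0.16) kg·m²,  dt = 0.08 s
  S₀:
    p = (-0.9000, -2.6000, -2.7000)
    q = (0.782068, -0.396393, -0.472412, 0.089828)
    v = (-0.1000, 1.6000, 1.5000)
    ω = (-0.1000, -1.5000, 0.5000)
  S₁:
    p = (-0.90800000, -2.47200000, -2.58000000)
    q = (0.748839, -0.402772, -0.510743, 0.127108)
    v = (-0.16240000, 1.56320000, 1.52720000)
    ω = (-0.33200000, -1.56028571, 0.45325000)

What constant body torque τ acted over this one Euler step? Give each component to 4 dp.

ω₁ − ω₀ = (-0.23200000, -0.06028571, -0.04675000)
gyro term ω₀×Iω₀ = (-0.0150, 0.0055, 0.0135)
I·α + gyro = (-0.1600, -0.1000, -0.0800)

τ = (-0.1600, -0.1000, -0.0800)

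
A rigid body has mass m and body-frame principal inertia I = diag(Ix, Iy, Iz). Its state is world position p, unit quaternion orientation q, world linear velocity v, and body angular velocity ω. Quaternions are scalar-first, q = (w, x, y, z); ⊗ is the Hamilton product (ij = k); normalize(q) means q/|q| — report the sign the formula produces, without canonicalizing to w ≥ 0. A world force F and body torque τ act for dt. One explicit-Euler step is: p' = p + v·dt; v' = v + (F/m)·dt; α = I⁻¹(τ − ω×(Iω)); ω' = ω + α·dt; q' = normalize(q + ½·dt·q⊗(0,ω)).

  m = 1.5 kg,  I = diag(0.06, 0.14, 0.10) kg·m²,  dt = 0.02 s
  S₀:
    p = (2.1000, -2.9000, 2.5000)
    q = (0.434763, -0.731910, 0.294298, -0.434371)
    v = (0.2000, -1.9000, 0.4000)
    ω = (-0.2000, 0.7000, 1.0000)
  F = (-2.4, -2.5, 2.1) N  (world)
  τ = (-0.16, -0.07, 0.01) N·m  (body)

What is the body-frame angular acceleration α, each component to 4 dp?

α = (-2.2000, -0.5571, 0.2120)

precession coupling ω×(Iω) = (-0.0280, 0.0080, -0.0112)
(τ − ω×Iω)/I = (-2.2000, -0.5571, 0.2120)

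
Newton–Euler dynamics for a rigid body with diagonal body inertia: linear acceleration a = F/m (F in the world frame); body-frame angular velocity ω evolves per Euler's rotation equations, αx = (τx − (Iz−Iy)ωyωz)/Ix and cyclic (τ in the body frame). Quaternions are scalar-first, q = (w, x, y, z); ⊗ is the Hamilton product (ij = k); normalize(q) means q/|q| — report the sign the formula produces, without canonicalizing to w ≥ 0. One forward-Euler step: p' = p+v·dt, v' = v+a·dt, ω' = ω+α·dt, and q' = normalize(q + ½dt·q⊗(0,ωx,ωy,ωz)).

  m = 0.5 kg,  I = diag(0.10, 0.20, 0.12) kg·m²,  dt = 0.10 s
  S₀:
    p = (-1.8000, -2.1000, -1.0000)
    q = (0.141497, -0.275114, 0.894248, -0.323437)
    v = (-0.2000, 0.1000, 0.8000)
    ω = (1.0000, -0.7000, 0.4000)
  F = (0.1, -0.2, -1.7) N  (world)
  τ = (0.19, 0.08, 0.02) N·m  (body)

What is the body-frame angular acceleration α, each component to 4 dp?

gyro term ω×Iω = (0.0224, -0.0080, -0.0700)
(τ − ω×Iω)/I = (1.6760, 0.4400, 0.7500)

α = (1.6760, 0.4400, 0.7500)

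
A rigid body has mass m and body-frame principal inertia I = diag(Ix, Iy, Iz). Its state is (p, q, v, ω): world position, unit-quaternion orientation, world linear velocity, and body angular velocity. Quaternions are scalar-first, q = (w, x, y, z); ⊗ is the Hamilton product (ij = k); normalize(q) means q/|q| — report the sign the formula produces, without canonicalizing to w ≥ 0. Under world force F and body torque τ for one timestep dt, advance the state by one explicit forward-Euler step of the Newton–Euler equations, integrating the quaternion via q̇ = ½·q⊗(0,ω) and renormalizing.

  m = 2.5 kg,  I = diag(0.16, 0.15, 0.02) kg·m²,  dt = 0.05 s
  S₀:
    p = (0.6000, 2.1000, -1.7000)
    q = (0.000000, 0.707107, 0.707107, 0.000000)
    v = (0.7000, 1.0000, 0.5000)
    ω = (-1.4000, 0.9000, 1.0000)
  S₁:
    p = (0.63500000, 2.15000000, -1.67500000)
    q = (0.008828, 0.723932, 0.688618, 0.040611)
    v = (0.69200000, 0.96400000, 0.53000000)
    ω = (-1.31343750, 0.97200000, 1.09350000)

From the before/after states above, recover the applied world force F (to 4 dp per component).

F = (-0.4000, -1.8000, 1.5000)

Δv = v₁−v₀ = (-0.00800000, -0.03600000, 0.03000000)
applied force F = (-0.4000, -1.8000, 1.5000)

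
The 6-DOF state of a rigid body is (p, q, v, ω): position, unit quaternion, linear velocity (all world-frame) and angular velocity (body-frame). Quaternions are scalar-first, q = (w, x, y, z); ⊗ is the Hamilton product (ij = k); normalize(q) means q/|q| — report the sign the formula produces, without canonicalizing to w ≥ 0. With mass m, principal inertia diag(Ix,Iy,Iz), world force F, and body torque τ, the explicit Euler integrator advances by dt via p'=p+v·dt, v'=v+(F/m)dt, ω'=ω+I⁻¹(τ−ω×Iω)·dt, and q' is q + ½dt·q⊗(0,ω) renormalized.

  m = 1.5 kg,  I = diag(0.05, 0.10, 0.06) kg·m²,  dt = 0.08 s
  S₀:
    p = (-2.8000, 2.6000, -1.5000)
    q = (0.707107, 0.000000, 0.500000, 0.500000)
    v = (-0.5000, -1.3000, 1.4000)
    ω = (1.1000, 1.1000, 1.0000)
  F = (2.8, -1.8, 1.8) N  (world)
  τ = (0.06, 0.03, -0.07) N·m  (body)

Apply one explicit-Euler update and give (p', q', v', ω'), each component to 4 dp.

linear accel F/m = (1.8667, -1.2000, 1.2000)
p + v·dt = (-2.8400, 2.4960, -1.3880)
v + (F/m)dt = (-0.3507, -1.3960, 1.4960)
gyro term ω×Iω = (-0.0440, -0.0110, 0.0605)
α = I⁻¹(τ − ω×Iω) = (2.0800, 0.4100, -2.1750)
new body rate ω' = (1.2664, 1.1328, 0.8260)
q⊗(0,ω) = (-1.0500000, 0.7278177, 1.3278177, 0.1571070)
updated quaternion q' = (0.6633, 0.0290, 0.5516, 0.5049)

p' = (-2.8400, 2.4960, -1.3880)
q' = (0.6633, 0.0290, 0.5516, 0.5049)
v' = (-0.3507, -1.3960, 1.4960)
ω' = (1.2664, 1.1328, 0.8260)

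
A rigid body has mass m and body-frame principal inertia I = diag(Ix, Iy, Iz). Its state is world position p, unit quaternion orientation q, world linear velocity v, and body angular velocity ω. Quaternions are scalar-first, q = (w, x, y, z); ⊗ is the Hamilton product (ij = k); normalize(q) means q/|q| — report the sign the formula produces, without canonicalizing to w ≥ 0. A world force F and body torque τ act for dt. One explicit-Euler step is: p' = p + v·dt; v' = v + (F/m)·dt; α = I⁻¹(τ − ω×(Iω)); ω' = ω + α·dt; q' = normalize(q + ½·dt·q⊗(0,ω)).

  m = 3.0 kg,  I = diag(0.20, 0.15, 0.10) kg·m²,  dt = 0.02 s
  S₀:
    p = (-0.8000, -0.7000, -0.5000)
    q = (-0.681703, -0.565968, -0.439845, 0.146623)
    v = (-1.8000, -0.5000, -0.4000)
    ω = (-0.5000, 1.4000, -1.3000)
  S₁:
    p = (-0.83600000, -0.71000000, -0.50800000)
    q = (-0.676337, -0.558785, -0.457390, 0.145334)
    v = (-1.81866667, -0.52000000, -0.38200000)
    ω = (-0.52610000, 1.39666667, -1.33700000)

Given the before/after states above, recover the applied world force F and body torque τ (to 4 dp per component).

ω₁ − ω₀ = (-0.02610000, -0.00333333, -0.03700000)
precession coupling = (0.0910, 0.0650, 0.0350)
τ = I·(Δω/dt) + ω₀×(Iω₀) = (-0.1700, 0.0400, -0.1500)
v₁ − v₀ = (-0.01866667, -0.02000000, 0.01800000)
m·(v₁−v₀)/dt = (-2.8000, -3.0000, 2.7000)

F = (-2.8000, -3.0000, 2.7000)
τ = (-0.1700, 0.0400, -0.1500)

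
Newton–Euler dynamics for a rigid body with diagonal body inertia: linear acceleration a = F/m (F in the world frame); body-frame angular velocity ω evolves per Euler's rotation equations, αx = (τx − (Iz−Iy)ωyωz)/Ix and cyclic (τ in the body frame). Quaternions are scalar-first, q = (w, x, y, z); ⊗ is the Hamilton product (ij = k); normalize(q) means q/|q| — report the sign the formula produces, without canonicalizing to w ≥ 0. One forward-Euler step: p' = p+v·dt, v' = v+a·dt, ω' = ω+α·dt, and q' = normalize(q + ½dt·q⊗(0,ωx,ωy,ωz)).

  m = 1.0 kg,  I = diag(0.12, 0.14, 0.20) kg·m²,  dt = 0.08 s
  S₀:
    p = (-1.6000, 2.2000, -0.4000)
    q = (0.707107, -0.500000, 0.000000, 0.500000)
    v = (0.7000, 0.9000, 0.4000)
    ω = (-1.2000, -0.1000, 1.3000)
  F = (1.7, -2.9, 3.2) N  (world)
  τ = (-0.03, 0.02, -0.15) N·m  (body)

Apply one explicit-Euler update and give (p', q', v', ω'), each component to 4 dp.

p' = (-1.5440, 2.2720, -0.3680)
q' = (0.6555, -0.5306, -0.0008, 0.5374)
v' = (0.8360, 0.6680, 0.6560)
ω' = (-1.2148, -0.1599, 1.2390)

(τ − ω×Iω)/I = (-0.1850, -0.7486, -0.7620)
ω + α·dt = (-1.2148, -0.1599, 1.2390)
2q̇ = q⊗(0,ω) = (-1.2500000, -0.7985284, -0.0207107, 0.9692391)
updated quaternion q' = (0.6555, -0.5306, -0.0008, 0.5374)
p + v·dt = (-1.5440, 2.2720, -0.3680)
new velocity v' = (0.8360, 0.6680, 0.6560)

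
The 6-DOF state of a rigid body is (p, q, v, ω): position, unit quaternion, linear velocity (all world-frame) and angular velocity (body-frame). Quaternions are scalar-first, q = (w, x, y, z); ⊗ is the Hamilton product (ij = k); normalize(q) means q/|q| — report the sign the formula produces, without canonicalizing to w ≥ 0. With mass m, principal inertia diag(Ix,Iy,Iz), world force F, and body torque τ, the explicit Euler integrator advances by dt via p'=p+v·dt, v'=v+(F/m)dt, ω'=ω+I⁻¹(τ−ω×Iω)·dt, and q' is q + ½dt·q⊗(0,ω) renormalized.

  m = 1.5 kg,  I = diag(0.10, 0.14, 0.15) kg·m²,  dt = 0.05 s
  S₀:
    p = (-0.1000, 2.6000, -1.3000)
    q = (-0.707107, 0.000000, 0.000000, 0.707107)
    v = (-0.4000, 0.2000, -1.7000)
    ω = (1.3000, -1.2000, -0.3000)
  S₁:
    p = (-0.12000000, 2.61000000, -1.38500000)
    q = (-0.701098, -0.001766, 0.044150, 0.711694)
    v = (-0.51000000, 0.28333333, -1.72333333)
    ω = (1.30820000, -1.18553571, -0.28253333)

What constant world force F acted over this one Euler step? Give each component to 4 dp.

v₁ − v₀ = (-0.11000000, 0.08333333, -0.02333333)
F = m·Δv/dt = (-3.3000, 2.5000, -0.7000)

F = (-3.3000, 2.5000, -0.7000)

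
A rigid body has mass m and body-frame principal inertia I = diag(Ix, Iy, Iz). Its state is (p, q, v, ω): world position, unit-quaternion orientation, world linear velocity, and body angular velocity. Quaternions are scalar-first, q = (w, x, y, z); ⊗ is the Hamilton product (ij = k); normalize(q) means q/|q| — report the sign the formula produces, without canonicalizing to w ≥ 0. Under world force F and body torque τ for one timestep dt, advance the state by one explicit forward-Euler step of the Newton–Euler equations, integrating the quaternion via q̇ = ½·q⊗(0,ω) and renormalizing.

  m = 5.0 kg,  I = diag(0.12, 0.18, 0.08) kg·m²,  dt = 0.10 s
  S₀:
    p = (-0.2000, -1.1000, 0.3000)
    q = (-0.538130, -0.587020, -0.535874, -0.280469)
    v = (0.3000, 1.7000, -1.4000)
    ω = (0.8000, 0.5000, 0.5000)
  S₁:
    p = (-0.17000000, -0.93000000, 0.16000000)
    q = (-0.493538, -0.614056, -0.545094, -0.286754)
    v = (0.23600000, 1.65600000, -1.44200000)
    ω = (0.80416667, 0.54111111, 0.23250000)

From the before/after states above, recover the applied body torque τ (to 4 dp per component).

Δω = ω₁−ω₀ = (0.00416667, 0.04111111, -0.26750000)
ω₀×(Iω₀) = (-0.0250, 0.0160, 0.0240)
τ = I·(Δω/dt) + ω₀×(Iω₀) = (-0.0200, 0.0900, -0.1900)

τ = (-0.0200, 0.0900, -0.1900)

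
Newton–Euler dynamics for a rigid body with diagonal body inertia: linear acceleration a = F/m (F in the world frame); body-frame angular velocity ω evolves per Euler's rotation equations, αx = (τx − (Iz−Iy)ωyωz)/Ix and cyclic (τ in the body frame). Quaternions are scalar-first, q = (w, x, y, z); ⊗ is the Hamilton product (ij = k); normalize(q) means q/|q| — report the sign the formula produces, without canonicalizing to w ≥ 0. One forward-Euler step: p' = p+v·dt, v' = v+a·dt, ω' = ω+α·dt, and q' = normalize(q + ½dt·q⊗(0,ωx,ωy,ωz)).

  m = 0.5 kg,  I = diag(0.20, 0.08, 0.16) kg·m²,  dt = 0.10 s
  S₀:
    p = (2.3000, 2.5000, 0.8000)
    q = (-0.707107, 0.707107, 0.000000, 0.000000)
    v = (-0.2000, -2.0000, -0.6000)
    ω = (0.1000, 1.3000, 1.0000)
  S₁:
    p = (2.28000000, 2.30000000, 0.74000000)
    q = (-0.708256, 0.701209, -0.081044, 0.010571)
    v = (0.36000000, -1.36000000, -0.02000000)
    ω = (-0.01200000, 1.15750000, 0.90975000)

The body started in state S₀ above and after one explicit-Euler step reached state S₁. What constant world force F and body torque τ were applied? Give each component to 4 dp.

F = (2.8000, 3.2000, 2.9000)
τ = (-0.1200, -0.1100, -0.1600)

velocity change Δv = (0.56000000, 0.64000000, 0.58000000)
applied force F = (2.8000, 3.2000, 2.9000)
ω₁ − ω₀ = (-0.11200000, -0.14250000, -0.09025000)
τ = I·(Δω/dt) + ω₀×(Iω₀) = (-0.1200, -0.1100, -0.1600)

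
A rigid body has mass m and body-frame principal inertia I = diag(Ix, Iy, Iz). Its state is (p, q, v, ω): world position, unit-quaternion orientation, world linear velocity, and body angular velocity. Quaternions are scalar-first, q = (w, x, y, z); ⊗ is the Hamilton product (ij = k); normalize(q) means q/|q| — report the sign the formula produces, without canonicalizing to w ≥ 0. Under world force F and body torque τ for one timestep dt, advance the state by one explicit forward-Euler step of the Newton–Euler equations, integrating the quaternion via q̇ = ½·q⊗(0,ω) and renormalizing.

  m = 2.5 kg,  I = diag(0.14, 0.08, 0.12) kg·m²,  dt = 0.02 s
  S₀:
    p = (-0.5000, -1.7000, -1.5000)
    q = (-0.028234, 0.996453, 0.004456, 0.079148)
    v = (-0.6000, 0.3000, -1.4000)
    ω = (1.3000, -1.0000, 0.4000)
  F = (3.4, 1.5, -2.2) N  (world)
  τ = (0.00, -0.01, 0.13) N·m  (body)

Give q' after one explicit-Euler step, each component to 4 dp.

Hamilton product q⊗(0,ω) = (-1.3225921, 0.0442262, -0.2674548, -1.0135394)
updated quaternion q' = (-0.0415, 0.9968, 0.0018, 0.0690)

q' = (-0.0415, 0.9968, 0.0018, 0.0690)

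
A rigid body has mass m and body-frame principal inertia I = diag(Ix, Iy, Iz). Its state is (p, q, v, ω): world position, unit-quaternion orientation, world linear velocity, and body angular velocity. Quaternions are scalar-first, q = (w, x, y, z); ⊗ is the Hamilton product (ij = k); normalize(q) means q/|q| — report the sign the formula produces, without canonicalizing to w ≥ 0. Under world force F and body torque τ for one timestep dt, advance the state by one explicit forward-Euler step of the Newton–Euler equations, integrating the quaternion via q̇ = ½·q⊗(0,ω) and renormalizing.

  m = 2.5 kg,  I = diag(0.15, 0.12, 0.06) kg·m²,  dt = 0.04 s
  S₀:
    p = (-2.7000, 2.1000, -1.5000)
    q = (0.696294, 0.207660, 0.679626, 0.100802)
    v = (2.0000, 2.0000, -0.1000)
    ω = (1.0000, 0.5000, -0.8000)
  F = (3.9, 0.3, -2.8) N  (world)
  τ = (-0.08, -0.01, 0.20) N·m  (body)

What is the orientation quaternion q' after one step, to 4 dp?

q⊗(0,ω) = (-0.4668314, 0.1021922, 0.6150770, -1.1328312)
q + ½dt·q⊗(0,ω), renormalized = (0.6867, 0.2096, 0.6917, 0.0781)

q' = (0.6867, 0.2096, 0.6917, 0.0781)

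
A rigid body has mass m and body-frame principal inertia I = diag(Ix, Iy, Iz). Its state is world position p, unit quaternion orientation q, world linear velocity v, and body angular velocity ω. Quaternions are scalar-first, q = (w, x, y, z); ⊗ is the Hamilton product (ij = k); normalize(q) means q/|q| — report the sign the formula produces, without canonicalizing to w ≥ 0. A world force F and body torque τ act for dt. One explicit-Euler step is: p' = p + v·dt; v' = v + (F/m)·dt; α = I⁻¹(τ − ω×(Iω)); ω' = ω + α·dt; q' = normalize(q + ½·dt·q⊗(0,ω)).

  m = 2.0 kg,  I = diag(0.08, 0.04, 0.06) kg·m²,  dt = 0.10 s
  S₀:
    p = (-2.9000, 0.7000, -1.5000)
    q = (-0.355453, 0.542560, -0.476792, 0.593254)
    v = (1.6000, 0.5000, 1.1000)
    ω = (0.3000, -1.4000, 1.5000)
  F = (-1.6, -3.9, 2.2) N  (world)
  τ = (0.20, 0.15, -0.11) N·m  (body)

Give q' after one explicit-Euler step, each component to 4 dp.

q' = (-0.4391, 0.5401, -0.4811, 0.5329)

2q̇ = q⊗(0,ω) = (-1.7201578, 0.0087317, -0.1382296, -1.1497259)
q + ½dt·q⊗(0,ω), renormalized = (-0.4391, 0.5401, -0.4811, 0.5329)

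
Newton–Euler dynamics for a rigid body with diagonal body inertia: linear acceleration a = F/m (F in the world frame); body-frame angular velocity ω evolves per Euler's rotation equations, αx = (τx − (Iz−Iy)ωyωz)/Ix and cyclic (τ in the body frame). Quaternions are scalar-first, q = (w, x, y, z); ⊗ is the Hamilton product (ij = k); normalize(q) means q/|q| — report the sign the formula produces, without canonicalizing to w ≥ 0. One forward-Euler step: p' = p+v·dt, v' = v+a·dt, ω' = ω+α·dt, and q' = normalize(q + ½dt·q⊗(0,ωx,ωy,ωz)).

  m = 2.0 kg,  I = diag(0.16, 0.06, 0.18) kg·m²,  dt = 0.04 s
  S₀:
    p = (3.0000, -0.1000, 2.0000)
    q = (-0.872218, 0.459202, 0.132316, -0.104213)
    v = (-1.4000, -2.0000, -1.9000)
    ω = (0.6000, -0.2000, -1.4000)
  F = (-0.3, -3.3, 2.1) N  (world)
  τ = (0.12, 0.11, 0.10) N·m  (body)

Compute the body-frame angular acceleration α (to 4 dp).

precession coupling ω×(Iω) = (0.0336, 0.0168, 0.0120)
(τ − ω×Iω)/I = (0.5400, 1.5533, 0.4889)

α = (0.5400, 1.5533, 0.4889)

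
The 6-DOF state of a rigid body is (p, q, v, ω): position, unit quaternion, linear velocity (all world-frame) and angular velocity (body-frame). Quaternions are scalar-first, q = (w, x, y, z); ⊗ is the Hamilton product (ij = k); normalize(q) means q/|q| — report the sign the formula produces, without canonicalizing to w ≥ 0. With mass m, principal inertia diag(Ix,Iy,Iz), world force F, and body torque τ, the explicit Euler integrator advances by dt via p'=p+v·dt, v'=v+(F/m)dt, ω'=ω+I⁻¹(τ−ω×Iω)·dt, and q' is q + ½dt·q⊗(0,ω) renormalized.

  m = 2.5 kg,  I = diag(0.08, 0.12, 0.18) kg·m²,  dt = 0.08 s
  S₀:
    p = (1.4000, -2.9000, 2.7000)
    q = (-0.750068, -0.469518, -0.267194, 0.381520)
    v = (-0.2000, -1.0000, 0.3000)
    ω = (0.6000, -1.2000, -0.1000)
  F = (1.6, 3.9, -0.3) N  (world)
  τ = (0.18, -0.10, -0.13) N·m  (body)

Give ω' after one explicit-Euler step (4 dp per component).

precession coupling ω×(Iω) = (0.0072, 0.0060, -0.0288)
angular accel α = (2.1600, -0.8833, -0.5622)
ω' = ω + α·dt = (0.7728, -1.2707, -0.1450)

ω' = (0.7728, -1.2707, -0.1450)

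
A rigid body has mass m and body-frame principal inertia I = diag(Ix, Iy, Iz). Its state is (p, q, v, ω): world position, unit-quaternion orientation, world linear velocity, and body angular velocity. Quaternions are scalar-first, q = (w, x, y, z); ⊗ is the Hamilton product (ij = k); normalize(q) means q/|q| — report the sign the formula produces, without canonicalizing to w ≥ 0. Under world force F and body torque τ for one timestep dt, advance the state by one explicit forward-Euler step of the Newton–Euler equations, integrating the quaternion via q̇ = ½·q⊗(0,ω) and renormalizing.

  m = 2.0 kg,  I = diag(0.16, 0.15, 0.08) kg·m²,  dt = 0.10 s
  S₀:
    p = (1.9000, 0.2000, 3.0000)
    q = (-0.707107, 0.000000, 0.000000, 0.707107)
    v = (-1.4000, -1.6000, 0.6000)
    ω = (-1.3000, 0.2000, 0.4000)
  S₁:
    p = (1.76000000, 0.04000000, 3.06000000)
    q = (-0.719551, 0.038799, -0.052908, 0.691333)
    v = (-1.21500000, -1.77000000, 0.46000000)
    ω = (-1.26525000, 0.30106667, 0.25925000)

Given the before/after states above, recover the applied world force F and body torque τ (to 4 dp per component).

F = (3.7000, -3.4000, -2.8000)
τ = (0.0500, 0.1100, -0.1100)

rate change Δω = (0.03475000, 0.10106667, -0.14075000)
τ = I·(Δω/dt) + ω₀×(Iω₀) = (0.0500, 0.1100, -0.1100)
velocity change Δv = (0.18500000, -0.17000000, -0.14000000)
applied force F = (3.7000, -3.4000, -2.8000)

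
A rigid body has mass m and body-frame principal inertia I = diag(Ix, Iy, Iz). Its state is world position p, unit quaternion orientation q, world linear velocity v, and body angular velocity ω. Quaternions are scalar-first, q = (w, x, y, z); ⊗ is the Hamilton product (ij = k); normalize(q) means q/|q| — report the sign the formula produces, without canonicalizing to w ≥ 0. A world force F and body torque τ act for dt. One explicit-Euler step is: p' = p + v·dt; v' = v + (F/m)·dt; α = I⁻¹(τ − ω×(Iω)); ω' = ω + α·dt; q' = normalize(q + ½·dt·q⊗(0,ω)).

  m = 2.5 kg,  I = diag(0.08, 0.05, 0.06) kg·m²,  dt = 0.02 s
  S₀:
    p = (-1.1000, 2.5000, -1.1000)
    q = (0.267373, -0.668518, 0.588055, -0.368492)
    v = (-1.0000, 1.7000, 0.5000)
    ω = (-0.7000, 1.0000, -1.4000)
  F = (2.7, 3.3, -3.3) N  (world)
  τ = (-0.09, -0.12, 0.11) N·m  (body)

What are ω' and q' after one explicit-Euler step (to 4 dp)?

ω' = (-0.7190, 0.9442, -1.3703)
q' = (0.2516, -0.6748, 0.5838, -0.3747)

gyro term ω×Iω = (-0.0140, 0.0196, 0.0210)
angular accel α = (-0.9500, -2.7920, 1.4833)
ω + α·dt = (-0.7190, 0.9442, -1.3703)
Hamilton product q⊗(0,ω) = (-1.5719064, -0.6419461, -0.4106078, -0.6312017)
q + ½dt·q⊗(0,ω), renormalized = (0.2516, -0.6748, 0.5838, -0.3747)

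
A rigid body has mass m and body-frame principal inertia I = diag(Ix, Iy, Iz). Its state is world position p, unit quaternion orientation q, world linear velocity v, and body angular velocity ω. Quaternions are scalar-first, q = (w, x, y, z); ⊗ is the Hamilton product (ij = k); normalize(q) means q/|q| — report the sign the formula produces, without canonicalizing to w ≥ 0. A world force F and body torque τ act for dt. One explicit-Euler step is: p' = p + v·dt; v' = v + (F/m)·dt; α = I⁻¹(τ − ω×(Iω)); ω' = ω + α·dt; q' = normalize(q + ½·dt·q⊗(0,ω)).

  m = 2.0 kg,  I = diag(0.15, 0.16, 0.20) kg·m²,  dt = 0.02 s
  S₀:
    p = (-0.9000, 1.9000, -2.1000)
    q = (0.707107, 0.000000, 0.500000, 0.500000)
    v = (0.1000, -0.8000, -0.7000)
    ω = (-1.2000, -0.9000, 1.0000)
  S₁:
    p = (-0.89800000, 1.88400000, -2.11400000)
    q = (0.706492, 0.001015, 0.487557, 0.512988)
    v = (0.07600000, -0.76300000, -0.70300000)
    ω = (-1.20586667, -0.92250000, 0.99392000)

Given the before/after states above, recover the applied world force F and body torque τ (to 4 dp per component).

F = (-2.4000, 3.7000, -0.3000)
τ = (-0.0800, -0.1200, -0.0500)

velocity change Δv = (-0.02400000, 0.03700000, -0.00300000)
F = m·Δv/dt = (-2.4000, 3.7000, -0.3000)
rate change Δω = (-0.00586667, -0.02250000, -0.00608000)
precession coupling = (-0.0360, 0.0600, 0.0108)
I·α + gyro = (-0.0800, -0.1200, -0.0500)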